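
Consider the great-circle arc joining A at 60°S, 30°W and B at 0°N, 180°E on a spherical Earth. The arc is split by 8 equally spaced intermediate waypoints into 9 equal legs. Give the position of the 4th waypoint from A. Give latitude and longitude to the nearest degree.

Convert each endpoint to a unit vector on the sphere (x = cos φ cos λ, y = cos φ sin λ, z = sin φ).
The central angle between the endpoints is δ = arccos(p₁·p₂) ≈ 2.019 rad (115.7°).
Interpolate at f = 4/9 with slerp weights a = sin((1−f)δ)/sin δ ≈ 0.999, b = sin(fδ)/sin δ ≈ 0.867.
p = a·p₁ + b·p₂ ≈ (-0.434, -0.250, -0.865); φ = arcsin(p_z) ≈ -59.93°, λ = atan2(p_y, p_x) ≈ -150.10°.

≈ 60°S, 150°W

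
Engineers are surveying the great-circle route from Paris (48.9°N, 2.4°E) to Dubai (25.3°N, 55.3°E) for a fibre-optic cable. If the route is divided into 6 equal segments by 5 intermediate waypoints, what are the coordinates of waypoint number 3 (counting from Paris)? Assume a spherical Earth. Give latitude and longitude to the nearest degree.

≈ 40°N, 33°E

From cos δ = sin φ₁ sin φ₂ + cos φ₁ cos φ₂ cos Δλ, the central angle is δ ≈ 0.822 rad (47.1°).
Interpolate at f = 3/6 with slerp weights a = sin((1−f)δ)/sin δ ≈ 0.545, b = sin(fδ)/sin δ ≈ 0.545.
p = a·p₁ + b·p₂ ≈ (0.639, 0.420, 0.644); φ = arcsin(p_z) ≈ 40.10°, λ = atan2(p_y, p_x) ≈ 33.34°.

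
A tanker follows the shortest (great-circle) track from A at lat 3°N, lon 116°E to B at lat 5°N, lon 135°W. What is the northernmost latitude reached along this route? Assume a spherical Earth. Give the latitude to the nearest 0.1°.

The great circle lies in the plane with unit normal n̂ = (p₁ × p₂)/|p₁ × p₂|.
Here n̂_z ≈ +0.993; the vertex latitude is φ_max = arccos|n̂_z| ≈ 7.0°.
Check via Clairaut: cos φ_max = |cos φ₁| · sin C = cos(3.0°)·sin(83.7°) ≈ 0.993, again giving ≈ 7.0°.

≈ 7.0°N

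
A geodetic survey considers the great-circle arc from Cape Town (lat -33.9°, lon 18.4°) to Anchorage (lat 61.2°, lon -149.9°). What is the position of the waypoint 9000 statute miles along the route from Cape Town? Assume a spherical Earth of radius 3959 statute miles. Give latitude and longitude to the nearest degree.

≈ lat 79°, lon -109°

The haversine formula gives a central angle δ ≈ 2.647 rad (151.7°) between the endpoints. The total great-circle distance is δ·R ≈ 2.647 × 3959 ≈ 10481 mi, so the target fraction is f = 9000/10481 ≈ 0.859.
Interpolate at f ≈ 0.859 with slerp weights a = sin((1−f)δ)/sin δ ≈ 0.770, b = sin(fδ)/sin δ ≈ 1.609.
p = a·p₁ + b·p₂ ≈ (-0.064, -0.187, 0.980); φ = arcsin(p_z) ≈ 78.60°, λ = atan2(p_y, p_x) ≈ -108.90°.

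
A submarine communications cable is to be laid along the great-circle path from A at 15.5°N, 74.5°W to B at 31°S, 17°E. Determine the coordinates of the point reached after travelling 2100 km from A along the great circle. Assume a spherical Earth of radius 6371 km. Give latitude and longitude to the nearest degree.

≈ 6°N, 58°W

From cos δ = sin φ₁ sin φ₂ + cos φ₁ cos φ₂ cos Δλ, the central angle is δ ≈ 1.731 rad (99.2°). The total great-circle distance is δ·R ≈ 1.731 × 6371 ≈ 11027 km, so the target fraction is f = 2100/11027 ≈ 0.190.
Interpolate at f ≈ 0.190 with slerp weights a = sin((1−f)δ)/sin δ ≈ 0.998, b = sin(fδ)/sin δ ≈ 0.328.
p = a·p₁ + b·p₂ ≈ (0.526, -0.845, 0.098); φ = arcsin(p_z) ≈ 5.62°, λ = atan2(p_y, p_x) ≈ -58.10°.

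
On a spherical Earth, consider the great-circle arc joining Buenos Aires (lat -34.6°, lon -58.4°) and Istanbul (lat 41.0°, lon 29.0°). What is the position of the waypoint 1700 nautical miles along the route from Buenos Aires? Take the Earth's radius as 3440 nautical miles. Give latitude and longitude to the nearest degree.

Convert each endpoint to a unit vector on the sphere (x = cos φ cos λ, y = cos φ sin λ, z = sin φ).
The central angle between the endpoints is δ = arccos(p₁·p₂) ≈ 1.922 rad (110.1°). The total great-circle distance is δ·R ≈ 1.922 × 3440 ≈ 6613 nmi, so the target fraction is f = 1700/6613 ≈ 0.257.
Interpolate at f ≈ 0.257 with slerp weights a = sin((1−f)δ)/sin δ ≈ 1.054, b = sin(fδ)/sin δ ≈ 0.505.
p = a·p₁ + b·p₂ ≈ (0.788, -0.554, -0.267); φ = arcsin(p_z) ≈ -15.50°, λ = atan2(p_y, p_x) ≈ -35.12°.

≈ lat -16°, lon -35°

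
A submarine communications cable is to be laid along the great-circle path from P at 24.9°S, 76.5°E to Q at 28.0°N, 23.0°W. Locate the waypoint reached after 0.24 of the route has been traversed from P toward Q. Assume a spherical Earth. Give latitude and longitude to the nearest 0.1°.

Write both endpoints as unit vectors p₁, p₂ with components (cos φ cos λ, cos φ sin λ, sin φ).
The central angle between the endpoints is δ = arccos(p₁·p₂) ≈ 1.907 rad (109.3°).
Interpolate at f = 0.24 with slerp weights a = sin((1−f)δ)/sin δ ≈ 1.051, b = sin(fδ)/sin δ ≈ 0.468.
p = a·p₁ + b·p₂ ≈ (0.603, 0.766, -0.223); φ = arcsin(p_z) ≈ -12.88°, λ = atan2(p_y, p_x) ≈ 51.78°.

≈ 12.9°S, 51.8°E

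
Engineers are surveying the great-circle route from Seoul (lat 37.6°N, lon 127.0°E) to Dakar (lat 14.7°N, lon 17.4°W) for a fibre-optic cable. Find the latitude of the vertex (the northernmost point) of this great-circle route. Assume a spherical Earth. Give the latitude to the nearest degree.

≈ 60°N

The great circle lies in the plane with unit normal n̂ = (p₁ × p₂)/|p₁ × p₂|.
Here n̂_z ≈ -0.505; the vertex latitude is φ_max = arccos|n̂_z| ≈ 59.7°.
Check via Clairaut: cos φ_max = |cos φ₁| · sin C = cos(37.6°)·sin(39.6°) ≈ 0.505, again giving ≈ 59.7°.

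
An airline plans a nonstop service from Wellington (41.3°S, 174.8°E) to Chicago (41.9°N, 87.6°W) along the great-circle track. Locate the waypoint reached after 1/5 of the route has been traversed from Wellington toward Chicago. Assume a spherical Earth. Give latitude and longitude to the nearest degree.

Write both endpoints as unit vectors p₁, p₂ with components (cos φ cos λ, cos φ sin λ, sin φ).
The central angle between the endpoints is δ = arccos(p₁·p₂) ≈ 2.111 rad (121.0°).
Interpolate at f = 1/5 with slerp weights a = sin((1−f)δ)/sin δ ≈ 1.158, b = sin(fδ)/sin δ ≈ 0.478.
p = a·p₁ + b·p₂ ≈ (-0.852, -0.277, -0.445); φ = arcsin(p_z) ≈ -26.43°, λ = atan2(p_y, p_x) ≈ -162.00°.

≈ 26°S, 162°W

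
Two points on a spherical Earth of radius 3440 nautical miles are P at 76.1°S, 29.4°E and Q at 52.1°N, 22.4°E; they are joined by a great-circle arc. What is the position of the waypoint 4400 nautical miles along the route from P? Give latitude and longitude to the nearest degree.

From cos δ = sin φ₁ sin φ₂ + cos φ₁ cos φ₂ cos Δλ, the central angle is δ ≈ 2.239 rad (128.3°). The total great-circle distance is δ·R ≈ 2.239 × 3440 ≈ 7702 nmi, so the target fraction is f = 4400/7702 ≈ 0.571.
Interpolate at f ≈ 0.571 with slerp weights a = sin((1−f)δ)/sin δ ≈ 1.043, b = sin(fδ)/sin δ ≈ 1.220.
p = a·p₁ + b·p₂ ≈ (0.911, 0.409, -0.050); φ = arcsin(p_z) ≈ -2.87°, λ = atan2(p_y, p_x) ≈ 24.15°.

≈ 3°S, 24°E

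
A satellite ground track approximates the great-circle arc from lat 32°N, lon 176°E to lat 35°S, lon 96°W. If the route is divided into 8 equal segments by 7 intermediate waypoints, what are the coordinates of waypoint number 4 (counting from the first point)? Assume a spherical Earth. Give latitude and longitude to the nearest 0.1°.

Convert each endpoint to a unit vector on the sphere (x = cos φ cos λ, y = cos φ sin λ, z = sin φ).
The central angle between the endpoints is δ = arccos(p₁·p₂) ≈ 1.854 rad (106.2°).
Interpolate at f = 4/8 with slerp weights a = sin((1−f)δ)/sin δ ≈ 0.833, b = sin(fδ)/sin δ ≈ 0.833.
p = a·p₁ + b·p₂ ≈ (-0.776, -0.629, -0.036); φ = arcsin(p_z) ≈ -2.08°, λ = atan2(p_y, p_x) ≈ -140.96°.

≈ lat 2.1°S, lon 141.0°W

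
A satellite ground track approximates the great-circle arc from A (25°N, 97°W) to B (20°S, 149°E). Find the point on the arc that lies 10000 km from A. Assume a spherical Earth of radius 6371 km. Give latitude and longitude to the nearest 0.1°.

≈ (8.9°S, 177.2°E)

Convert each endpoint to a unit vector on the sphere (x = cos φ cos λ, y = cos φ sin λ, z = sin φ).
The central angle between the endpoints is δ = arccos(p₁·p₂) ≈ 2.084 rad (119.4°). The total great-circle distance is δ·R ≈ 2.084 × 6371 ≈ 13277 km, so the target fraction is f = 10000/13277 ≈ 0.753.
Interpolate at f ≈ 0.753 with slerp weights a = sin((1−f)δ)/sin δ ≈ 0.565, b = sin(fδ)/sin δ ≈ 1.148.
p = a·p₁ + b·p₂ ≈ (-0.987, 0.048, -0.154); φ = arcsin(p_z) ≈ -8.85°, λ = atan2(p_y, p_x) ≈ 177.24°.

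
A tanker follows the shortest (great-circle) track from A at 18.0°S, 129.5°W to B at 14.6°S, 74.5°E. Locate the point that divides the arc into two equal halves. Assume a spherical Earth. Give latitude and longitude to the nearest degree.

≈ 55°S, 150°E

Write both endpoints as unit vectors p₁, p₂ with components (cos φ cos λ, cos φ sin λ, sin φ).
The central angle between the endpoints is δ = arccos(p₁·p₂) ≈ 2.439 rad (139.7°).
Interpolate at f = 1/2 with slerp weights a = sin((1−f)δ)/sin δ ≈ 1.452, b = sin(fδ)/sin δ ≈ 1.452.
p = a·p₁ + b·p₂ ≈ (-0.503, 0.288, -0.815); φ = arcsin(p_z) ≈ -54.56°, λ = atan2(p_y, p_x) ≈ 150.16°.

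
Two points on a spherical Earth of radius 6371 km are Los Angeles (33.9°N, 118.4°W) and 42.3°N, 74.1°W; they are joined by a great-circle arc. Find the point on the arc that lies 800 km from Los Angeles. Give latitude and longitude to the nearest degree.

Write both endpoints as unit vectors p₁, p₂ with components (cos φ cos λ, cos φ sin λ, sin φ).
The central angle between the endpoints is δ = arccos(p₁·p₂) ≈ 0.619 rad (35.4°). The total great-circle distance is δ·R ≈ 0.619 × 6371 ≈ 3941 km, so the target fraction is f = 800/3941 ≈ 0.203.
Interpolate at f ≈ 0.203 with slerp weights a = sin((1−f)δ)/sin δ ≈ 0.816, b = sin(fδ)/sin δ ≈ 0.216.
p = a·p₁ + b·p₂ ≈ (-0.278, -0.750, 0.601); φ = arcsin(p_z) ≈ 36.91°, λ = atan2(p_y, p_x) ≈ -110.38°.

≈ 37°N, 110°W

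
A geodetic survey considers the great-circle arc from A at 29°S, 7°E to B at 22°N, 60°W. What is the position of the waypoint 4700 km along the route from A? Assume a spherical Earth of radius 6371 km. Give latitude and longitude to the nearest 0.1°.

≈ 3.4°S, 28.5°W

Write both endpoints as unit vectors p₁, p₂ with components (cos φ cos λ, cos φ sin λ, sin φ).
The central angle between the endpoints is δ = arccos(p₁·p₂) ≈ 1.435 rad (82.2°). The total great-circle distance is δ·R ≈ 1.435 × 6371 ≈ 9143 km, so the target fraction is f = 4700/9143 ≈ 0.514.
Interpolate at f ≈ 0.514 with slerp weights a = sin((1−f)δ)/sin δ ≈ 0.648, b = sin(fδ)/sin δ ≈ 0.679.
p = a·p₁ + b·p₂ ≈ (0.877, -0.476, -0.060); φ = arcsin(p_z) ≈ -3.44°, λ = atan2(p_y, p_x) ≈ -28.48°.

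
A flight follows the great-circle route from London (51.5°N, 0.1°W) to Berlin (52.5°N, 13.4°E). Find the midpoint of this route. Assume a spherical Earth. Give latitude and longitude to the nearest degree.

The haversine formula gives a central angle δ ≈ 0.146 rad (8.4°) between the endpoints.
Interpolate at f = 1/2 with slerp weights a = sin((1−f)δ)/sin δ ≈ 0.501, b = sin(fδ)/sin δ ≈ 0.501.
p = a·p₁ + b·p₂ ≈ (0.609, 0.070, 0.790); φ = arcsin(p_z) ≈ 52.19°, λ = atan2(p_y, p_x) ≈ 6.57°.

≈ 52°N, 7°E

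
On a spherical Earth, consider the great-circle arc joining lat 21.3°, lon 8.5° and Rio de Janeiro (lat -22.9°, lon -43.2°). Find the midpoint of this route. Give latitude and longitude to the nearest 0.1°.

Write both endpoints as unit vectors p₁, p₂ with components (cos φ cos λ, cos φ sin λ, sin φ).
The central angle between the endpoints is δ = arccos(p₁·p₂) ≈ 1.170 rad (67.0°).
Interpolate at f = 1/2 with slerp weights a = sin((1−f)δ)/sin δ ≈ 0.600, b = sin(fδ)/sin δ ≈ 0.600.
p = a·p₁ + b·p₂ ≈ (0.955, -0.296, -0.016); φ = arcsin(p_z) ≈ -0.89°, λ = atan2(p_y, p_x) ≈ -17.19°.

≈ lat -0.9°, lon -17.2°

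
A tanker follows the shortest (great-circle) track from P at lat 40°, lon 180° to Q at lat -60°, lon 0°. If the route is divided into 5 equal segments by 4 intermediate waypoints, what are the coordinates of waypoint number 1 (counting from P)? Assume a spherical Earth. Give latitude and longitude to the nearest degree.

The haversine formula gives a central angle δ ≈ 2.793 rad (160.0°) between the endpoints.
Interpolate at f = 1/5 with slerp weights a = sin((1−f)δ)/sin δ ≈ 2.304, b = sin(fδ)/sin δ ≈ 1.549.
p = a·p₁ + b·p₂ ≈ (-0.990, -0.000, 0.139); φ = arcsin(p_z) ≈ 8.00°, λ = atan2(p_y, p_x) ≈ -180.00°.

≈ lat 8°, lon 180°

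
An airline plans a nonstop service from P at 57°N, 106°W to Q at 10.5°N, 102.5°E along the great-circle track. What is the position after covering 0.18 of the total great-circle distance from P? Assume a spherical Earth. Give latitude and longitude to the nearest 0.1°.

Convert each endpoint to a unit vector on the sphere (x = cos φ cos λ, y = cos φ sin λ, z = sin φ).
The central angle between the endpoints is δ = arccos(p₁·p₂) ≈ 1.894 rad (108.5°).
Interpolate at f = 0.18 with slerp weights a = sin((1−f)δ)/sin δ ≈ 1.055, b = sin(fδ)/sin δ ≈ 0.353.
p = a·p₁ + b·p₂ ≈ (-0.233, -0.214, 0.949); φ = arcsin(p_z) ≈ 71.56°, λ = atan2(p_y, p_x) ≈ -137.54°.

≈ 71.6°N, 137.5°W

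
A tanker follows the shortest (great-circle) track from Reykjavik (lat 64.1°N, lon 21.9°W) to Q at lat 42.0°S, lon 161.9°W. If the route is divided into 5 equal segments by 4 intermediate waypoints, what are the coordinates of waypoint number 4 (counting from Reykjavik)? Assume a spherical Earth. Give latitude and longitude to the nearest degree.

≈ lat 16°S, lon 146°W

Write both endpoints as unit vectors p₁, p₂ with components (cos φ cos λ, cos φ sin λ, sin φ).
The central angle between the endpoints is δ = arccos(p₁·p₂) ≈ 2.588 rad (148.3°).
Interpolate at f = 4/5 with slerp weights a = sin((1−f)δ)/sin δ ≈ 0.941, b = sin(fδ)/sin δ ≈ 1.669.
p = a·p₁ + b·p₂ ≈ (-0.798, -0.539, -0.271); φ = arcsin(p_z) ≈ -15.70°, λ = atan2(p_y, p_x) ≈ -145.97°.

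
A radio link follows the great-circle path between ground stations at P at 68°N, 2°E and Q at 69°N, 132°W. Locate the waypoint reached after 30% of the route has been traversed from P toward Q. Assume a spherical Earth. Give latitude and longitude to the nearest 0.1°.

The haversine formula gives a central angle δ ≈ 0.688 rad (39.4°) between the endpoints.
Interpolate at f = 0.30 with slerp weights a = sin((1−f)δ)/sin δ ≈ 0.729, b = sin(fδ)/sin δ ≈ 0.323.
p = a·p₁ + b·p₂ ≈ (0.196, -0.076, 0.978); φ = arcsin(p_z) ≈ 77.87°, λ = atan2(p_y, p_x) ≈ -21.33°.

≈ 77.9°N, 21.3°W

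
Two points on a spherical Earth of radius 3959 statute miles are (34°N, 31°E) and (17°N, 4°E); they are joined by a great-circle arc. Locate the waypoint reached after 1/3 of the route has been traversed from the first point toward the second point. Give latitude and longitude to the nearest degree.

≈ (29°N, 21°E)

The haversine formula gives a central angle δ ≈ 0.516 rad (29.6°) between the endpoints.
Interpolate at f = 1/3 with slerp weights a = sin((1−f)δ)/sin δ ≈ 0.684, b = sin(fδ)/sin δ ≈ 0.347.
p = a·p₁ + b·p₂ ≈ (0.817, 0.315, 0.484); φ = arcsin(p_z) ≈ 28.92°, λ = atan2(p_y, p_x) ≈ 21.09°.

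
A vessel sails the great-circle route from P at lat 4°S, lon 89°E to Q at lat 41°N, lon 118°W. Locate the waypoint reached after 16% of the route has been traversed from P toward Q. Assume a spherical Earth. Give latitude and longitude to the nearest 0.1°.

≈ lat 14.9°N, lon 99.8°E

The haversine formula gives a central angle δ ≈ 2.370 rad (135.8°) between the endpoints.
Interpolate at f = 0.16 with slerp weights a = sin((1−f)δ)/sin δ ≈ 1.309, b = sin(fδ)/sin δ ≈ 0.531.
p = a·p₁ + b·p₂ ≈ (-0.165, 0.952, 0.257); φ = arcsin(p_z) ≈ 14.88°, λ = atan2(p_y, p_x) ≈ 99.84°.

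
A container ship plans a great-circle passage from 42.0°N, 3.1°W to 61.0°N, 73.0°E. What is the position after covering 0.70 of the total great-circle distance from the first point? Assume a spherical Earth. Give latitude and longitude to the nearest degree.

≈ 61°N, 43°E

Write both endpoints as unit vectors p₁, p₂ with components (cos φ cos λ, cos φ sin λ, sin φ).
The central angle between the endpoints is δ = arccos(p₁·p₂) ≈ 0.834 rad (47.8°).
Interpolate at f = 0.70 with slerp weights a = sin((1−f)δ)/sin δ ≈ 0.334, b = sin(fδ)/sin δ ≈ 0.744.
p = a·p₁ + b·p₂ ≈ (0.354, 0.332, 0.875); φ = arcsin(p_z) ≈ 61.00°, λ = atan2(p_y, p_x) ≈ 43.16°.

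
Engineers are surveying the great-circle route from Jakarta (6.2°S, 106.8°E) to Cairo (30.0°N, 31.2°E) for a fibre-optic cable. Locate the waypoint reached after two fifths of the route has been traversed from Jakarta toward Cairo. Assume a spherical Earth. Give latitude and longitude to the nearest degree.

Convert each endpoint to a unit vector on the sphere (x = cos φ cos λ, y = cos φ sin λ, z = sin φ).
The central angle between the endpoints is δ = arccos(p₁·p₂) ≈ 1.410 rad (80.8°).
Interpolate at f = 2/5 with slerp weights a = sin((1−f)δ)/sin δ ≈ 0.758, b = sin(fδ)/sin δ ≈ 0.542.
p = a·p₁ + b·p₂ ≈ (0.183, 0.965, 0.189); φ = arcsin(p_z) ≈ 10.89°, λ = atan2(p_y, p_x) ≈ 79.25°.

≈ 11°N, 79°E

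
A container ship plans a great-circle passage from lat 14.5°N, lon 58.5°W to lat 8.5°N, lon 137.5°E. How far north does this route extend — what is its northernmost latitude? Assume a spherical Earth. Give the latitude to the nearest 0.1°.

≈ 55.7°N

The great circle lies in the plane with unit normal n̂ = (p₁ × p₂)/|p₁ × p₂|.
Here n̂_z ≈ -0.563; the vertex latitude is φ_max = arccos|n̂_z| ≈ 55.7°.
Check via Clairaut: cos φ_max = |cos φ₁| · sin C = cos(14.5°)·sin(35.6°) ≈ 0.563, again giving ≈ 55.7°.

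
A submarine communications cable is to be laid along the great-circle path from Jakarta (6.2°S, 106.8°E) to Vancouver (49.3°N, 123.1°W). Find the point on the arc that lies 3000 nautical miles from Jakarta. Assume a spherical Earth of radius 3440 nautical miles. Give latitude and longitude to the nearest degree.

Write both endpoints as unit vectors p₁, p₂ with components (cos φ cos λ, cos φ sin λ, sin φ).
The central angle between the endpoints is δ = arccos(p₁·p₂) ≈ 2.094 rad (120.0°). The total great-circle distance is δ·R ≈ 2.094 × 3440 ≈ 7203 nmi, so the target fraction is f = 3000/7203 ≈ 0.417.
Interpolate at f ≈ 0.417 with slerp weights a = sin((1−f)δ)/sin δ ≈ 1.085, b = sin(fδ)/sin δ ≈ 0.884.
p = a·p₁ + b·p₂ ≈ (-0.626, 0.549, 0.553); φ = arcsin(p_z) ≈ 33.57°, λ = atan2(p_y, p_x) ≈ 138.74°.

≈ 34°N, 139°E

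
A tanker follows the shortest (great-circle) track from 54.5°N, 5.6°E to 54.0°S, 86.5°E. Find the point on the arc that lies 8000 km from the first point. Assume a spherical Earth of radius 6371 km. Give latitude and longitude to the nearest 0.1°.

≈ 7.2°S, 49.9°E

Write both endpoints as unit vectors p₁, p₂ with components (cos φ cos λ, cos φ sin λ, sin φ).
The central angle between the endpoints is δ = arccos(p₁·p₂) ≈ 2.220 rad (127.2°). The total great-circle distance is δ·R ≈ 2.220 × 6371 ≈ 14144 km, so the target fraction is f = 8000/14144 ≈ 0.566.
Interpolate at f ≈ 0.566 with slerp weights a = sin((1−f)δ)/sin δ ≈ 1.032, b = sin(fδ)/sin δ ≈ 1.194.
p = a·p₁ + b·p₂ ≈ (0.639, 0.759, -0.126); φ = arcsin(p_z) ≈ -7.23°, λ = atan2(p_y, p_x) ≈ 49.89°.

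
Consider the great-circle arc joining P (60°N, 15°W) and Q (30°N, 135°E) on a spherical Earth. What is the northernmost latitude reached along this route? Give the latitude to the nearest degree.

≈ 77°N

The great circle lies in the plane with unit normal n̂ = (p₁ × p₂)/|p₁ × p₂|.
Here n̂_z ≈ +0.217; the vertex latitude is φ_max = arccos|n̂_z| ≈ 77.5°.
Check via Clairaut: cos φ_max = |cos φ₁| · sin C = cos(60.0°)·sin(25.7°) ≈ 0.217, again giving ≈ 77.5°.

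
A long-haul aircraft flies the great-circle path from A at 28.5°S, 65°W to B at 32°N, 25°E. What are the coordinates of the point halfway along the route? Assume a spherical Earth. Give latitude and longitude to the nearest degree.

≈ 2°N, 21°W

Convert each endpoint to a unit vector on the sphere (x = cos φ cos λ, y = cos φ sin λ, z = sin φ).
The central angle between the endpoints is δ = arccos(p₁·p₂) ≈ 1.826 rad (104.6°).
Interpolate at f = 1/2 with slerp weights a = sin((1−f)δ)/sin δ ≈ 0.818, b = sin(fδ)/sin δ ≈ 0.818.
p = a·p₁ + b·p₂ ≈ (0.933, -0.358, 0.043); φ = arcsin(p_z) ≈ 2.47°, λ = atan2(p_y, p_x) ≈ -21.02°.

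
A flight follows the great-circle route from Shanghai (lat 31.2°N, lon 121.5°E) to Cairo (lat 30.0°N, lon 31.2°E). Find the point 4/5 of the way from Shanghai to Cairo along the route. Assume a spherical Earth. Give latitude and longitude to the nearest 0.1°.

≈ lat 36.0°N, lon 47.7°E

Convert each endpoint to a unit vector on the sphere (x = cos φ cos λ, y = cos φ sin λ, z = sin φ).
The central angle between the endpoints is δ = arccos(p₁·p₂) ≈ 1.313 rad (75.2°).
Interpolate at f = 4/5 with slerp weights a = sin((1−f)δ)/sin δ ≈ 0.268, b = sin(fδ)/sin δ ≈ 0.897.
p = a·p₁ + b·p₂ ≈ (0.545, 0.598, 0.588); φ = arcsin(p_z) ≈ 35.99°, λ = atan2(p_y, p_x) ≈ 47.69°.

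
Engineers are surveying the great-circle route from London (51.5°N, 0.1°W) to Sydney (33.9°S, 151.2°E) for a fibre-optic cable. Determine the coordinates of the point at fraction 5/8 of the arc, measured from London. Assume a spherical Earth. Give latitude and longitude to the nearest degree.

≈ 13°N, 117°E

The haversine formula gives a central angle δ ≈ 2.668 rad (152.8°) between the endpoints.
Interpolate at f = 5/8 with slerp weights a = sin((1−f)δ)/sin δ ≈ 1.844, b = sin(fδ)/sin δ ≈ 2.180.
p = a·p₁ + b·p₂ ≈ (-0.438, 0.870, 0.227); φ = arcsin(p_z) ≈ 13.11°, λ = atan2(p_y, p_x) ≈ 116.74°.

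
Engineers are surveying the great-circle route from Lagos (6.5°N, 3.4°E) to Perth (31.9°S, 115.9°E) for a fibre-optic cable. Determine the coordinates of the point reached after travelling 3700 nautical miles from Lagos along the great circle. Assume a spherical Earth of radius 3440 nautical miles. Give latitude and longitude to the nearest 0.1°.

≈ 24.1°S, 58.3°E

Write both endpoints as unit vectors p₁, p₂ with components (cos φ cos λ, cos φ sin λ, sin φ).
The central angle between the endpoints is δ = arccos(p₁·p₂) ≈ 1.963 rad (112.5°). The total great-circle distance is δ·R ≈ 1.963 × 3440 ≈ 6754 nmi, so the target fraction is f = 3700/6754 ≈ 0.548.
Interpolate at f ≈ 0.548 with slerp weights a = sin((1−f)δ)/sin δ ≈ 0.840, b = sin(fδ)/sin δ ≈ 0.952.
p = a·p₁ + b·p₂ ≈ (0.480, 0.777, -0.408); φ = arcsin(p_z) ≈ -24.09°, λ = atan2(p_y, p_x) ≈ 58.31°.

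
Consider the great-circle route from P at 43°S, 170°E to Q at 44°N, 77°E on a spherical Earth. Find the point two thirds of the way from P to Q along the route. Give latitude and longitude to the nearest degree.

Write both endpoints as unit vectors p₁, p₂ with components (cos φ cos λ, cos φ sin λ, sin φ).
The central angle between the endpoints is δ = arccos(p₁·p₂) ≈ 2.096 rad (120.1°).
Interpolate at f = 2/3 with slerp weights a = sin((1−f)δ)/sin δ ≈ 0.743, b = sin(fδ)/sin δ ≈ 1.138.
p = a·p₁ + b·p₂ ≈ (-0.351, 0.892, 0.284); φ = arcsin(p_z) ≈ 16.49°, λ = atan2(p_y, p_x) ≈ 111.48°.

≈ 16°N, 111°E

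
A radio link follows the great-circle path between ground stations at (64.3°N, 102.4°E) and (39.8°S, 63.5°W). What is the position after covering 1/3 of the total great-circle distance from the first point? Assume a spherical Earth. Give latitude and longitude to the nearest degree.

Convert each endpoint to a unit vector on the sphere (x = cos φ cos λ, y = cos φ sin λ, z = sin φ).
The central angle between the endpoints is δ = arccos(p₁·p₂) ≈ 2.690 rad (154.1°).
Interpolate at f = 1/3 with slerp weights a = sin((1−f)δ)/sin δ ≈ 2.237, b = sin(fδ)/sin δ ≈ 1.792.
p = a·p₁ + b·p₂ ≈ (0.406, -0.285, 0.868); φ = arcsin(p_z) ≈ 60.27°, λ = atan2(p_y, p_x) ≈ -35.04°.

≈ (60°N, 35°W)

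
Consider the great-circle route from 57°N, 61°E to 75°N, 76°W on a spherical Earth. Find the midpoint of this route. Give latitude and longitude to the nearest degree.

From cos δ = sin φ₁ sin φ₂ + cos φ₁ cos φ₂ cos Δλ, the central angle is δ ≈ 0.786 rad (45.0°).
Interpolate at f = 1/2 with slerp weights a = sin((1−f)δ)/sin δ ≈ 0.541, b = sin(fδ)/sin δ ≈ 0.541.
p = a·p₁ + b·p₂ ≈ (0.177, 0.122, 0.977); φ = arcsin(p_z) ≈ 77.60°, λ = atan2(p_y, p_x) ≈ 34.58°.

≈ 78°N, 35°E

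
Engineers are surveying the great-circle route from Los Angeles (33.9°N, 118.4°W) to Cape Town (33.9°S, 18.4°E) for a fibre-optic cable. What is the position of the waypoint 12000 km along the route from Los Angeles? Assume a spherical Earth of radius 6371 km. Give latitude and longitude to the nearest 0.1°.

≈ 20.0°S, 19.8°W

Write both endpoints as unit vectors p₁, p₂ with components (cos φ cos λ, cos φ sin λ, sin φ).
The central angle between the endpoints is δ = arccos(p₁·p₂) ≈ 2.521 rad (144.4°). The total great-circle distance is δ·R ≈ 2.521 × 6371 ≈ 16059 km, so the target fraction is f = 12000/16059 ≈ 0.747.
Interpolate at f ≈ 0.747 with slerp weights a = sin((1−f)δ)/sin δ ≈ 1.022, b = sin(fδ)/sin δ ≈ 1.635.
p = a·p₁ + b·p₂ ≈ (0.884, -0.318, -0.342); φ = arcsin(p_z) ≈ -19.99°, λ = atan2(p_y, p_x) ≈ -19.77°.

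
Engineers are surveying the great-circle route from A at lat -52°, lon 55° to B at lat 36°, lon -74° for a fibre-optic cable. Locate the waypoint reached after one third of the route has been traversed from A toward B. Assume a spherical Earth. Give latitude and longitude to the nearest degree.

Write both endpoints as unit vectors p₁, p₂ with components (cos φ cos λ, cos φ sin λ, sin φ).
The central angle between the endpoints is δ = arccos(p₁·p₂) ≈ 2.460 rad (141.0°).
Interpolate at f = 1/3 with slerp weights a = sin((1−f)δ)/sin δ ≈ 1.584, b = sin(fδ)/sin δ ≈ 1.161.
p = a·p₁ + b·p₂ ≈ (0.818, -0.104, -0.566); φ = arcsin(p_z) ≈ -34.45°, λ = atan2(p_y, p_x) ≈ -7.24°.

≈ lat -34°, lon -7°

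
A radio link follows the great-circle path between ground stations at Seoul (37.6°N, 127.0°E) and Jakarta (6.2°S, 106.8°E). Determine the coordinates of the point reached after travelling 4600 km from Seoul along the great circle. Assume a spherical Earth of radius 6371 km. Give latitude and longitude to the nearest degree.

Convert each endpoint to a unit vector on the sphere (x = cos φ cos λ, y = cos φ sin λ, z = sin φ).
The central angle between the endpoints is δ = arccos(p₁·p₂) ≈ 0.832 rad (47.7°). The total great-circle distance is δ·R ≈ 0.832 × 6371 ≈ 5301 km, so the target fraction is f = 4600/5301 ≈ 0.868.
Interpolate at f ≈ 0.868 with slerp weights a = sin((1−f)δ)/sin δ ≈ 0.149, b = sin(fδ)/sin δ ≈ 0.894.
p = a·p₁ + b·p₂ ≈ (-0.328, 0.945, -0.006); φ = arcsin(p_z) ≈ -0.34°, λ = atan2(p_y, p_x) ≈ 109.13°.

≈ 0°N, 109°E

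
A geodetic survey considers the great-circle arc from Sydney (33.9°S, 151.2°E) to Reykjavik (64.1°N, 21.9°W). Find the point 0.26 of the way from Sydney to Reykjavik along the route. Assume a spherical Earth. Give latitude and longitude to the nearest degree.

Convert each endpoint to a unit vector on the sphere (x = cos φ cos λ, y = cos φ sin λ, z = sin φ).
The central angle between the endpoints is δ = arccos(p₁·p₂) ≈ 2.609 rad (149.5°).
Interpolate at f = 0.26 with slerp weights a = sin((1−f)δ)/sin δ ≈ 1.844, b = sin(fδ)/sin δ ≈ 1.237.
p = a·p₁ + b·p₂ ≈ (-0.840, 0.536, 0.084); φ = arcsin(p_z) ≈ 4.81°, λ = atan2(p_y, p_x) ≈ 147.47°.

≈ 5°N, 147°E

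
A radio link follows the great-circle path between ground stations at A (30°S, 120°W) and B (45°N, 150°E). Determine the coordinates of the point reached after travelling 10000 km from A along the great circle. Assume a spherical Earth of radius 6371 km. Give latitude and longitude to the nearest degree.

Write both endpoints as unit vectors p₁, p₂ with components (cos φ cos λ, cos φ sin λ, sin φ).
The central angle between the endpoints is δ = arccos(p₁·p₂) ≈ 1.932 rad (110.7°). The total great-circle distance is δ·R ≈ 1.932 × 6371 ≈ 12310 km, so the target fraction is f = 10000/12310 ≈ 0.812.
Interpolate at f ≈ 0.812 with slerp weights a = sin((1−f)δ)/sin δ ≈ 0.379, b = sin(fδ)/sin δ ≈ 1.069.
p = a·p₁ + b·p₂ ≈ (-0.819, 0.094, 0.566); φ = arcsin(p_z) ≈ 34.50°, λ = atan2(p_y, p_x) ≈ 173.48°.

≈ (34°N, 173°E)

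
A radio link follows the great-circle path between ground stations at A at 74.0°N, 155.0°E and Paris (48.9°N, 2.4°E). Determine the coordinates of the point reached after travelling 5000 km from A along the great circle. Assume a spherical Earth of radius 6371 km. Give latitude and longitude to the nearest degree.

≈ 59°N, 6°E

Write both endpoints as unit vectors p₁, p₂ with components (cos φ cos λ, cos φ sin λ, sin φ).
The central angle between the endpoints is δ = arccos(p₁·p₂) ≈ 0.972 rad (55.7°). The total great-circle distance is δ·R ≈ 0.972 × 6371 ≈ 6194 km, so the target fraction is f = 5000/6194 ≈ 0.807.
Interpolate at f ≈ 0.807 with slerp weights a = sin((1−f)δ)/sin δ ≈ 0.225, b = sin(fδ)/sin δ ≈ 0.855.
p = a·p₁ + b·p₂ ≈ (0.506, 0.050, 0.861); φ = arcsin(p_z) ≈ 59.47°, λ = atan2(p_y, p_x) ≈ 5.63°.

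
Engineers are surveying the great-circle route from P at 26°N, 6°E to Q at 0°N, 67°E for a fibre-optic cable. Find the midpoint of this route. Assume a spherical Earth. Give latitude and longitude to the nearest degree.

Convert each endpoint to a unit vector on the sphere (x = cos φ cos λ, y = cos φ sin λ, z = sin φ).
The central angle between the endpoints is δ = arccos(p₁·p₂) ≈ 1.120 rad (64.2°).
Interpolate at f = 1/2 with slerp weights a = sin((1−f)δ)/sin δ ≈ 0.590, b = sin(fδ)/sin δ ≈ 0.590.
p = a·p₁ + b·p₂ ≈ (0.758, 0.599, 0.259); φ = arcsin(p_z) ≈ 14.99°, λ = atan2(p_y, p_x) ≈ 38.30°.

≈ 15°N, 38°E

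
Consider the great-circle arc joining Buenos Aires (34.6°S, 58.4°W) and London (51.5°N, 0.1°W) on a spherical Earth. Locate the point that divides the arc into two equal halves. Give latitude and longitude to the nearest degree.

≈ 10°N, 34°W

Convert each endpoint to a unit vector on the sphere (x = cos φ cos λ, y = cos φ sin λ, z = sin φ).
The central angle between the endpoints is δ = arccos(p₁·p₂) ≈ 1.747 rad (100.1°).
Interpolate at f = 1/2 with slerp weights a = sin((1−f)δ)/sin δ ≈ 0.779, b = sin(fδ)/sin δ ≈ 0.779.
p = a·p₁ + b·p₂ ≈ (0.820, -0.547, 0.167); φ = arcsin(p_z) ≈ 9.63°, λ = atan2(p_y, p_x) ≈ -33.68°.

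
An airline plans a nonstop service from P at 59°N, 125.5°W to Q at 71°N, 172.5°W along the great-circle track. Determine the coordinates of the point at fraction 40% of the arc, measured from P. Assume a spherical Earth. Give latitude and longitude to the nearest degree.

≈ 65°N, 139°W

Convert each endpoint to a unit vector on the sphere (x = cos φ cos λ, y = cos φ sin λ, z = sin φ).
The central angle between the endpoints is δ = arccos(p₁·p₂) ≈ 0.390 rad (22.4°).
Interpolate at f = 0.40 with slerp weights a = sin((1−f)δ)/sin δ ≈ 0.610, b = sin(fδ)/sin δ ≈ 0.409.
p = a·p₁ + b·p₂ ≈ (-0.314, -0.273, 0.909); φ = arcsin(p_z) ≈ 65.39°, λ = atan2(p_y, p_x) ≈ -139.01°.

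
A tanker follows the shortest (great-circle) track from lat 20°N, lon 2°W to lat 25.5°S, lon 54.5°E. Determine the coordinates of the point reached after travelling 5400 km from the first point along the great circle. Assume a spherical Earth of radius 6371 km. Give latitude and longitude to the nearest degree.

≈ lat 12°S, lon 35°E

From cos δ = sin φ₁ sin φ₂ + cos φ₁ cos φ₂ cos Δλ, the central angle is δ ≈ 1.244 rad (71.3°). The total great-circle distance is δ·R ≈ 1.244 × 6371 ≈ 7926 km, so the target fraction is f = 5400/7926 ≈ 0.681.
Interpolate at f ≈ 0.681 with slerp weights a = sin((1−f)δ)/sin δ ≈ 0.408, b = sin(fδ)/sin δ ≈ 0.792.
p = a·p₁ + b·p₂ ≈ (0.798, 0.568, -0.201); φ = arcsin(p_z) ≈ -11.61°, λ = atan2(p_y, p_x) ≈ 35.46°.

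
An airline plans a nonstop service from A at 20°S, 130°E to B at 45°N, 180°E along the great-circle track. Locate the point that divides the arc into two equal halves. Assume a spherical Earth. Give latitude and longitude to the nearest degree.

Convert each endpoint to a unit vector on the sphere (x = cos φ cos λ, y = cos φ sin λ, z = sin φ).
The central angle between the endpoints is δ = arccos(p₁·p₂) ≈ 1.384 rad (79.3°).
Interpolate at f = 1/2 with slerp weights a = sin((1−f)δ)/sin δ ≈ 0.649, b = sin(fδ)/sin δ ≈ 0.649.
p = a·p₁ + b·p₂ ≈ (-0.852, 0.468, 0.237); φ = arcsin(p_z) ≈ 13.72°, λ = atan2(p_y, p_x) ≈ 151.23°.

≈ 14°N, 151°E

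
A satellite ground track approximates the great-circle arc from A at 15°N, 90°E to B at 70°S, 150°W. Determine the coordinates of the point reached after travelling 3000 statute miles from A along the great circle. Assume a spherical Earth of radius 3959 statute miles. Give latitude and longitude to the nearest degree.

≈ 26°S, 104°E

From cos δ = sin φ₁ sin φ₂ + cos φ₁ cos φ₂ cos Δλ, the central angle is δ ≈ 1.991 rad (114.1°). The total great-circle distance is δ·R ≈ 1.991 × 3959 ≈ 7884 mi, so the target fraction is f = 3000/7884 ≈ 0.381.
Interpolate at f ≈ 0.381 with slerp weights a = sin((1−f)δ)/sin δ ≈ 1.034, b = sin(fδ)/sin δ ≈ 0.753.
p = a·p₁ + b·p₂ ≈ (-0.223, 0.870, -0.440); φ = arcsin(p_z) ≈ -26.10°, λ = atan2(p_y, p_x) ≈ 104.38°.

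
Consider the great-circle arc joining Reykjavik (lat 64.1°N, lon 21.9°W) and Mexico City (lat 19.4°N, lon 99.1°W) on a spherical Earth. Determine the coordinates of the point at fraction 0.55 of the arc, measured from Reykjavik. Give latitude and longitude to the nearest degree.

From cos δ = sin φ₁ sin φ₂ + cos φ₁ cos φ₂ cos Δλ, the central angle is δ ≈ 1.170 rad (67.0°).
Interpolate at f = 0.55 with slerp weights a = sin((1−f)δ)/sin δ ≈ 0.546, b = sin(fδ)/sin δ ≈ 0.652.
p = a·p₁ + b·p₂ ≈ (0.124, -0.696, 0.707); φ = arcsin(p_z) ≈ 45.02°, λ = atan2(p_y, p_x) ≈ -79.90°.

≈ lat 45°N, lon 80°W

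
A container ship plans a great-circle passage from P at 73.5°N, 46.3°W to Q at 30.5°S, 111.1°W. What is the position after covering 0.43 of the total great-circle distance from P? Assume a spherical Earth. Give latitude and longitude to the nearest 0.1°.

≈ 31.5°N, 94.0°W

Convert each endpoint to a unit vector on the sphere (x = cos φ cos λ, y = cos φ sin λ, z = sin φ).
The central angle between the endpoints is δ = arccos(p₁·p₂) ≈ 1.963 rad (112.5°).
Interpolate at f = 0.43 with slerp weights a = sin((1−f)δ)/sin δ ≈ 0.974, b = sin(fδ)/sin δ ≈ 0.809.
p = a·p₁ + b·p₂ ≈ (-0.060, -0.850, 0.523); φ = arcsin(p_z) ≈ 31.54°, λ = atan2(p_y, p_x) ≈ -94.03°.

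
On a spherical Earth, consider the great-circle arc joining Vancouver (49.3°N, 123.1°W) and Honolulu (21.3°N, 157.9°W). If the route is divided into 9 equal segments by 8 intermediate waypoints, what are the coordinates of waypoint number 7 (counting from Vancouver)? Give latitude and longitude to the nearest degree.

≈ 28°N, 152°W

Write both endpoints as unit vectors p₁, p₂ with components (cos φ cos λ, cos φ sin λ, sin φ).
The central angle between the endpoints is δ = arccos(p₁·p₂) ≈ 0.685 rad (39.3°).
Interpolate at f = 7/9 with slerp weights a = sin((1−f)δ)/sin δ ≈ 0.240, b = sin(fδ)/sin δ ≈ 0.803.
p = a·p₁ + b·p₂ ≈ (-0.778, -0.412, 0.473); φ = arcsin(p_z) ≈ 28.25°, λ = atan2(p_y, p_x) ≈ -152.09°.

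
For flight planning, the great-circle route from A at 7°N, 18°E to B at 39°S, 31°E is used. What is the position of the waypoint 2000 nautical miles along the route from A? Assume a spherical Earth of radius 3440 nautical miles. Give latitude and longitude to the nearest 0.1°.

≈ 25.3°S, 26.3°E

Convert each endpoint to a unit vector on the sphere (x = cos φ cos λ, y = cos φ sin λ, z = sin φ).
The central angle between the endpoints is δ = arccos(p₁·p₂) ≈ 0.830 rad (47.6°). The total great-circle distance is δ·R ≈ 0.830 × 3440 ≈ 2855 nmi, so the target fraction is f = 2000/2855 ≈ 0.700.
Interpolate at f ≈ 0.700 with slerp weights a = sin((1−f)δ)/sin δ ≈ 0.333, b = sin(fδ)/sin δ ≈ 0.744.
p = a·p₁ + b·p₂ ≈ (0.811, 0.400, -0.428); φ = arcsin(p_z) ≈ -25.32°, λ = atan2(p_y, p_x) ≈ 26.28°.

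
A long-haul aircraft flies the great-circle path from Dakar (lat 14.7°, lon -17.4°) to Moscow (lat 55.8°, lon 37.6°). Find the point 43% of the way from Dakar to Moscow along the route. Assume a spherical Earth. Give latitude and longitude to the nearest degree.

Write both endpoints as unit vectors p₁, p₂ with components (cos φ cos λ, cos φ sin λ, sin φ).
The central angle between the endpoints is δ = arccos(p₁·p₂) ≈ 1.022 rad (58.6°).
Interpolate at f = 0.43 with slerp weights a = sin((1−f)δ)/sin δ ≈ 0.645, b = sin(fδ)/sin δ ≈ 0.499.
p = a·p₁ + b·p₂ ≈ (0.817, -0.015, 0.576); φ = arcsin(p_z) ≈ 35.17°, λ = atan2(p_y, p_x) ≈ -1.09°.

≈ lat 35°, lon -1°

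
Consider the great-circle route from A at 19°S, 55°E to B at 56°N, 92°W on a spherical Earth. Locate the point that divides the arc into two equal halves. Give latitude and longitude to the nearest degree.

≈ 42°N, 22°E

From cos δ = sin φ₁ sin φ₂ + cos φ₁ cos φ₂ cos Δλ, the central angle is δ ≈ 2.365 rad (135.5°).
Interpolate at f = 1/2 with slerp weights a = sin((1−f)δ)/sin δ ≈ 1.321, b = sin(fδ)/sin δ ≈ 1.321.
p = a·p₁ + b·p₂ ≈ (0.690, 0.285, 0.665); φ = arcsin(p_z) ≈ 41.68°, λ = atan2(p_y, p_x) ≈ 22.42°.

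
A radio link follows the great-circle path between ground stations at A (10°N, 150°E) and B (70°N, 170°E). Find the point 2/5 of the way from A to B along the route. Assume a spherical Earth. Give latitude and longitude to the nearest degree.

≈ (34°N, 154°E)

From cos δ = sin φ₁ sin φ₂ + cos φ₁ cos φ₂ cos Δλ, the central angle is δ ≈ 1.070 rad (61.3°).
Interpolate at f = 2/5 with slerp weights a = sin((1−f)δ)/sin δ ≈ 0.683, b = sin(fδ)/sin δ ≈ 0.473.
p = a·p₁ + b·p₂ ≈ (-0.742, 0.364, 0.563); φ = arcsin(p_z) ≈ 34.28°, λ = atan2(p_y, p_x) ≈ 153.84°.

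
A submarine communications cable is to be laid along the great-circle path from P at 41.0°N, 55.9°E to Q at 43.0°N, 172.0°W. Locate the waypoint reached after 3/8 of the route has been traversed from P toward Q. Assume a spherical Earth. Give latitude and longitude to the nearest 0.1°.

Convert each endpoint to a unit vector on the sphere (x = cos φ cos λ, y = cos φ sin λ, z = sin φ).
The central angle between the endpoints is δ = arccos(p₁·p₂) ≈ 1.493 rad (85.6°).
Interpolate at f = 3/8 with slerp weights a = sin((1−f)δ)/sin δ ≈ 0.806, b = sin(fδ)/sin δ ≈ 0.533.
p = a·p₁ + b·p₂ ≈ (-0.045, 0.449, 0.892); φ = arcsin(p_z) ≈ 63.15°, λ = atan2(p_y, p_x) ≈ 95.69°.

≈ 63.1°N, 95.7°E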